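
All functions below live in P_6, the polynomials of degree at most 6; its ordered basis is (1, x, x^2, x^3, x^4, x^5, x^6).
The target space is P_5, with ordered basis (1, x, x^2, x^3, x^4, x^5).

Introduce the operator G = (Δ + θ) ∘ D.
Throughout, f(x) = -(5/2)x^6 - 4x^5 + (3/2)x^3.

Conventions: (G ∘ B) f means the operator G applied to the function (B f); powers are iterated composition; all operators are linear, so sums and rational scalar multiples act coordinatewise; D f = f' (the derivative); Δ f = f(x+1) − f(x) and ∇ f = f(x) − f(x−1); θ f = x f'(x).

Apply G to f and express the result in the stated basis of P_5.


the result is g(x) = -75x^5 - 155x^4 - 230x^3 - 261x^2 - 146x - 61/2

D f = -15x^5 - 20x^4 + (9/2)x^2
Δ D f = -75x^4 - 230x^3 - 270x^2 - 146x - 61/2
θ D f = -75x^5 - 80x^4 + 9x^2
(Δ + θ) D f = -75x^5 - 155x^4 - 230x^3 - 261x^2 - 146x - 61/2


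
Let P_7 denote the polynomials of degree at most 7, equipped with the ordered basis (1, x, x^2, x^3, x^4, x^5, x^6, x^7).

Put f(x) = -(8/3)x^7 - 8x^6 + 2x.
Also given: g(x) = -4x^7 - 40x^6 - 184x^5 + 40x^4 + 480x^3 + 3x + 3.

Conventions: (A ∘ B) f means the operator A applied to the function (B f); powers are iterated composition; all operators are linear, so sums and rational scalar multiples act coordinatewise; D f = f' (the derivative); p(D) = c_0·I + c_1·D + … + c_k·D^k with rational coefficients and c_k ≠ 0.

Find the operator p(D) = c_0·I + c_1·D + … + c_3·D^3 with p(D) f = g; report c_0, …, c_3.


D^0 f = -(8/3)x^7 - 8x^6 + 2x
D^1 f = -(56/3)x^6 - 48x^5 + 2
D^2 f = -112x^5 - 240x^4
D^3 f = -560x^4 - 960x^3
matching coefficients of g against c_0 f + c_1 Df + … from the top degree down determines the c_i
solution: c_0 = 3/2, c_1 = 3/2, c_2 = 1, c_3 = -1/2

c_0 = 3/2, c_1 = 3/2, c_2 = 1, c_3 = -1/2


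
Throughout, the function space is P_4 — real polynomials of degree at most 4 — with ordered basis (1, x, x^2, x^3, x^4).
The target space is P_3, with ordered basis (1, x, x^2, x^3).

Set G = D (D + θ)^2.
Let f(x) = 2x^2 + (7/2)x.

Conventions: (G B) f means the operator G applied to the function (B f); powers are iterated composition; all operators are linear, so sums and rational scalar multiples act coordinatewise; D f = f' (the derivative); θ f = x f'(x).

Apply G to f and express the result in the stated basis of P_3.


g(x) = 16x + 31/2

D f = 4x + 7/2
θ f = 4x^2 + (7/2)x
(D + θ) f = 4x^2 + (15/2)x + 7/2
D (D + θ) f = 8x + 15/2
θ (D + θ) f = 8x^2 + (15/2)x
(D + θ) (D + θ) f = 8x^2 + (31/2)x + 15/2
D (D + θ)^2 f = 16x + 31/2


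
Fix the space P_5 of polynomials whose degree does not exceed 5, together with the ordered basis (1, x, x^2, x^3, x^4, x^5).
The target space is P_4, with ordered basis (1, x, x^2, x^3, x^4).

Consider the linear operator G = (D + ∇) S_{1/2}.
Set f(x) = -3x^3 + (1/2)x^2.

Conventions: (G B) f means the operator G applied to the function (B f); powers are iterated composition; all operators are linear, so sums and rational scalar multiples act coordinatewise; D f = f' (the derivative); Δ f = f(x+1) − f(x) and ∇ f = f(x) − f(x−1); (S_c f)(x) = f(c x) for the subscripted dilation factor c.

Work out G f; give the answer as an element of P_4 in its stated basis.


S_{1/2} f = -(3/8)x^3 + (1/8)x^2
D S_{1/2} f = -(9/8)x^2 + (1/4)x
∇ S_{1/2} f = -(9/8)x^2 + (11/8)x - 1/2
(D + ∇) S_{1/2} f = -(9/4)x^2 + (13/8)x - 1/2

the result is g(x) = -(9/4)x^2 + (13/8)x - 1/2


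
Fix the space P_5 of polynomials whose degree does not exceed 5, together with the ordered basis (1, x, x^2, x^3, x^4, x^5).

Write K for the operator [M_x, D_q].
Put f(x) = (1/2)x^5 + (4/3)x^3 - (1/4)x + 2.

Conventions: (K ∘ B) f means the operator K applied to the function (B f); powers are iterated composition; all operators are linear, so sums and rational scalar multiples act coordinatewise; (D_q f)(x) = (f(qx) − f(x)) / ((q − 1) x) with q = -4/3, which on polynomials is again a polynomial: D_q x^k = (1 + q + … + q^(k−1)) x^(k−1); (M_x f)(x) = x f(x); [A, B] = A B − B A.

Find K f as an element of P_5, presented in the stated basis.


the image equals g(x) = (512/243)x^5 + (256/81)x^3 - (1/3)x - 2

D_q f = (181/162)x^4 + (52/27)x^2 - 1/4
M_x D_q f = (181/162)x^5 + (52/27)x^3 - (1/4)x
M_x f = (1/2)x^6 + (4/3)x^4 - (1/4)x^2 + 2x
D_q M_x f = -(481/486)x^5 - (100/81)x^3 + (1/12)x + 2
[M_x, D_q] f = (512/243)x^5 + (256/81)x^3 - (1/3)x - 2


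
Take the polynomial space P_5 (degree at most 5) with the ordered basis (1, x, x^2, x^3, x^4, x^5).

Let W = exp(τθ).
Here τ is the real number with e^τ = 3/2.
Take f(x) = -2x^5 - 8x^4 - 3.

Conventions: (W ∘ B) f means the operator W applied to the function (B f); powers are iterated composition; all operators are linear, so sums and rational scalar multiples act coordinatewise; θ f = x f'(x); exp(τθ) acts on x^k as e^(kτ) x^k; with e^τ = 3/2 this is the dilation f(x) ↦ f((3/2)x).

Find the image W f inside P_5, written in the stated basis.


the result is g(x) = -(243/16)x^5 - (81/2)x^4 - 3

exp(τθ) x^k = e^(kτ) x^k; with e^τ = 3/2 this sends x^k to (3/2)^k x^k
x^4 ↦ 81/16 x^4
x^5 ↦ 243/32 x^5
applying this coordinatewise to f: exp(τθ) f = -(243/16)x^5 - (81/2)x^4 - 3


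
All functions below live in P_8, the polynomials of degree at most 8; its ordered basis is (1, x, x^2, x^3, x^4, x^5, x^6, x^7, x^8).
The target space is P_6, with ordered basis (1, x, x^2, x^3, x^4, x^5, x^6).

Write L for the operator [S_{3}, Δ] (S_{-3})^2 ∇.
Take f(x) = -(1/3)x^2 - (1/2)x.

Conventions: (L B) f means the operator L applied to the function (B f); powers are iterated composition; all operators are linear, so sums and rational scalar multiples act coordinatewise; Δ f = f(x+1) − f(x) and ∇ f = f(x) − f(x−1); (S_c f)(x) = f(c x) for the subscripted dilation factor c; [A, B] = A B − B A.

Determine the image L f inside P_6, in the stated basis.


∇ f = -(2/3)x - 1/6
S_{-3} ∇ f = 2x - 1/6
S_{-3} S_{-3} ∇ f = -6x - 1/6
Δ (S_{-3})^2 ∇ f = -6
S_{3} Δ (S_{-3})^2 ∇ f = -6
S_{3} (S_{-3})^2 ∇ f = -18x - 1/6
Δ S_{3} (S_{-3})^2 ∇ f = -18
[S_{3}, Δ] (S_{-3})^2 ∇ f = 12

the result is g(x) = 12


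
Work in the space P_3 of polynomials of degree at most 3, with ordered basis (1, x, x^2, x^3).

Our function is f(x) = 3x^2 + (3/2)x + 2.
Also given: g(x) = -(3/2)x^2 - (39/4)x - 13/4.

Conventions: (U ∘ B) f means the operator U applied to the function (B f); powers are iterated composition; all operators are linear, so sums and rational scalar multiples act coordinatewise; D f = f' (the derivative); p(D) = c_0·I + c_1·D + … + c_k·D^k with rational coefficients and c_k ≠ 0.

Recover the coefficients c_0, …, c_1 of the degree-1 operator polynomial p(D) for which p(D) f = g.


p(D) = -(1/2)·I − (3/2)·D, i.e. c_0 = -1/2, c_1 = -3/2

D^0 f = 3x^2 + (3/2)x + 2
D^1 f = 6x + 3/2
matching coefficients of g against c_0 f + c_1 Df + … from the top degree down determines the c_i
solution: c_0 = -1/2, c_1 = -3/2


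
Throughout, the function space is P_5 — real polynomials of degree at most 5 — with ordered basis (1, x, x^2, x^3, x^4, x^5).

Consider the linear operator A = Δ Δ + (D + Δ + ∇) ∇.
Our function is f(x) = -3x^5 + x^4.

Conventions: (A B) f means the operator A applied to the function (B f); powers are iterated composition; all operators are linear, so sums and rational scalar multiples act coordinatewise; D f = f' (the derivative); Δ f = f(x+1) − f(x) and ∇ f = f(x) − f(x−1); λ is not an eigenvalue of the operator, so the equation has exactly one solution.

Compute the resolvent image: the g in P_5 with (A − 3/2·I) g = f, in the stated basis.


write g with unknown coordinates in the stated basis and equate coefficients in (A − 3/2·I) g = f
solving from the highest basis element down gives g = 2x^5 - (2/3)x^4 + (320/3)x^3 - (184/3)x^2 + (5816/3)x - 5060/9
check: A g = 160x^3 - 92x^2 + 2908x - 2530/3
so A g − 3/2·g = -3x^5 + x^4 = f ✓

the image equals g(x) = 2x^5 - (2/3)x^4 + (320/3)x^3 - (184/3)x^2 + (5816/3)x - 5060/9


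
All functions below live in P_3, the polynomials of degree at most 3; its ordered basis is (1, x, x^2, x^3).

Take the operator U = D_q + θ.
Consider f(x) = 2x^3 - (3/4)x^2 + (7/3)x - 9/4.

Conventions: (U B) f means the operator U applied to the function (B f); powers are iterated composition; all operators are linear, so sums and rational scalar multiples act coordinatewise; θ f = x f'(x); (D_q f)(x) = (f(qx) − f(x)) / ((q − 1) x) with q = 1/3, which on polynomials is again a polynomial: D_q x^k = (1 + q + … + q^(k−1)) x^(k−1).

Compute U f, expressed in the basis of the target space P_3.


the image equals g(x) = 6x^3 + (25/18)x^2 + (4/3)x + 7/3

D_q f = (26/9)x^2 - x + 7/3
θ f = 6x^3 - (3/2)x^2 + (7/3)x
(D_q + θ) f = 6x^3 + (25/18)x^2 + (4/3)x + 7/3


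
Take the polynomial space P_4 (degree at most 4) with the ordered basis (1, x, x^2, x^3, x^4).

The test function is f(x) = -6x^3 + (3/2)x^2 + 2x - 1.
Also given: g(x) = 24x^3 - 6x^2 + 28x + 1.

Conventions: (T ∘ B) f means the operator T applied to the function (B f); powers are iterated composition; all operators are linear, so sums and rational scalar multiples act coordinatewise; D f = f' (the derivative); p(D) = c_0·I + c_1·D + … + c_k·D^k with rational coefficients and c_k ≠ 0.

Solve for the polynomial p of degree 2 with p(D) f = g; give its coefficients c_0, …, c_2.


D^0 f = -6x^3 + (3/2)x^2 + 2x - 1
D^1 f = -18x^2 + 3x + 2
D^2 f = -36x + 3
matching coefficients of g against c_0 f + c_1 Df + … from the top degree down determines the c_i
solution: c_0 = -4, c_1 = 0, c_2 = -1

c_0 = -4, c_1 = 0, c_2 = -1


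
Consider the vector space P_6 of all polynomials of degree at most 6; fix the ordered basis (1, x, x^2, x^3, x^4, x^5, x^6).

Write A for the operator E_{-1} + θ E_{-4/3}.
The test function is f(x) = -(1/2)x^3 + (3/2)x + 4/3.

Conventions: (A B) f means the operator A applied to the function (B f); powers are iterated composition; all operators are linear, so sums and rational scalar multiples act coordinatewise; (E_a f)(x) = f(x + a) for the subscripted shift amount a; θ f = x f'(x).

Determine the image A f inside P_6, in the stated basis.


E_{-1} f = -(1/2)x^3 + (3/2)x^2 + 1/3
E_{-4/3} f = -(1/2)x^3 + 2x^2 - (7/6)x + 14/27
θ E_{-4/3} f = -(3/2)x^3 + 4x^2 - (7/6)x
(E_{-1} + θ E_{-4/3}) f = -2x^3 + (11/2)x^2 - (7/6)x + 1/3

g(x) = -2x^3 + (11/2)x^2 - (7/6)x + 1/3


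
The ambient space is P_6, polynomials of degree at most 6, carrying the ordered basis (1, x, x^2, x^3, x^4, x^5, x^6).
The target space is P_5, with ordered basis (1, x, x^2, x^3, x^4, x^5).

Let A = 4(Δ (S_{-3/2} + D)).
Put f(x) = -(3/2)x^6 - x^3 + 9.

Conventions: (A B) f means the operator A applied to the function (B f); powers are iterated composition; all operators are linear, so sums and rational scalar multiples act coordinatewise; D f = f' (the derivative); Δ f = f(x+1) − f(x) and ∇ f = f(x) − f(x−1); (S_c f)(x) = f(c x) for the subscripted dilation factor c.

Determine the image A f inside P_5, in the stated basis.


the image equals g(x) = -(6561/16)x^5 - (38565/32)x^4 - (13815/8)x^3 - (43029/32)x^2 - (9177/16)x - 3291/32

S_{-3/2} f = -(2187/128)x^6 + (27/8)x^3 + 9
D f = -9x^5 - 3x^2
(S_{-3/2} + D) f = -(2187/128)x^6 - 9x^5 + (27/8)x^3 - 3x^2 + 9
Δ (S_{-3/2} + D) f = -(6561/64)x^5 - (38565/128)x^4 - (13815/32)x^3 - (43029/128)x^2 - (9177/64)x - 3291/128
(4(Δ (S_{-3/2} + D))) f = -(6561/16)x^5 - (38565/32)x^4 - (13815/8)x^3 - (43029/32)x^2 - (9177/16)x - 3291/32


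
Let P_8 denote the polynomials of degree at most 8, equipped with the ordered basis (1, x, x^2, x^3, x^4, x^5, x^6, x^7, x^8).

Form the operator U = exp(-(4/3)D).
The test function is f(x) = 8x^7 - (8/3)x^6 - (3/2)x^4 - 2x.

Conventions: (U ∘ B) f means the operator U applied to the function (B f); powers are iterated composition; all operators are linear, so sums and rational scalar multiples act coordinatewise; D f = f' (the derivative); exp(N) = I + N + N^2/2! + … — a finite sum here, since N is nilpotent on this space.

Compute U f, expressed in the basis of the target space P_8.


order-1 term: -(224/3)x^6 + (64/3)x^5 + 8x^3 + 8/3
order-2 term: (896/3)x^5 - (640/9)x^4 - 16x^2
order-3 term: -(17920/27)x^4 + (10240/81)x^3 + (128/9)x
order-4 term: (71680/81)x^3 - (10240/81)x^2 - 128/27
order-5 term: -(57344/81)x^2 + (16384/243)x
order-6 term: (229376/729)x - 32768/2187
order-7 term: -131072/2187
the series for exp(-(4/3)D) f terminates at order 7
exp(-(4/3)D) f = 8x^7 - (232/3)x^6 + 320x^5 - (39761/54)x^4 + (82568/81)x^3 - (22960/27)x^2 + (287438/729)x - 168376/2187

the result is g(x) = 8x^7 - (232/3)x^6 + 320x^5 - (39761/54)x^4 + (82568/81)x^3 - (22960/27)x^2 + (287438/729)x - 168376/2187


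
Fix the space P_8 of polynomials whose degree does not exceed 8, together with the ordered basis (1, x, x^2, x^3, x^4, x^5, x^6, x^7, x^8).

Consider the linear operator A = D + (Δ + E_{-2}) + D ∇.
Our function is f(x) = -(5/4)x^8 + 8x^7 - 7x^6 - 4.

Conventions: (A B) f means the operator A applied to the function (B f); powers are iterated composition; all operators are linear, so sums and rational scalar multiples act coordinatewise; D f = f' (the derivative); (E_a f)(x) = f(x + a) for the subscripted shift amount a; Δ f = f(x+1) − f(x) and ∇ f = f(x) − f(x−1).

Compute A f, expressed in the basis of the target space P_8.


the image equals g(x) = -(5/4)x^8 + 8x^7 - 252x^6 + 1876x^5 - (10745/2)x^4 + 9800x^3 - 10738x^2 + 6828x - 7617/4

D f = -10x^7 + 56x^6 - 42x^5
Δ f = -10x^7 + 21x^6 + 56x^5 + (175/2)x^4 + 70x^3 + 28x^2 + 4x - 1/4
E_{-2} f = -(5/4)x^8 + 28x^7 - 259x^6 + 1316x^5 - 4060x^4 + 7840x^3 - 9296x^2 + 6208x - 1796
(Δ + E_{-2}) f = -(5/4)x^8 + 18x^7 - 238x^6 + 1372x^5 - (7945/2)x^4 + 7910x^3 - 9268x^2 + 6212x - 7185/4
∇ f = -10x^7 + 91x^6 - 280x^5 + (945/2)x^4 - 490x^3 + 308x^2 - 108x + 65/4
D ∇ f = -70x^6 + 546x^5 - 1400x^4 + 1890x^3 - 1470x^2 + 616x - 108
(D + (Δ + E_{-2}) + D ∇) f = -(5/4)x^8 + 8x^7 - 252x^6 + 1876x^5 - (10745/2)x^4 + 9800x^3 - 10738x^2 + 6828x - 7617/4


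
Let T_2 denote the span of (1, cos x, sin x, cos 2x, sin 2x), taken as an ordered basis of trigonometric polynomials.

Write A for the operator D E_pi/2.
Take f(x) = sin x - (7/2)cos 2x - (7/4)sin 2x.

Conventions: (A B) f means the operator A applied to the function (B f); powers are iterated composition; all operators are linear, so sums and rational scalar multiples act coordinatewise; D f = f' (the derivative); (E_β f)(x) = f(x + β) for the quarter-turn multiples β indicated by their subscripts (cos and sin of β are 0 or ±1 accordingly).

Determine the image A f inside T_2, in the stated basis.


the result is g(x) = -sin x + (7/2)cos 2x - 7sin 2x

E_pi/2 f = cos x + (7/2)cos 2x + (7/4)sin 2x
D E_pi/2 f = -sin x + (7/2)cos 2x - 7sin 2x


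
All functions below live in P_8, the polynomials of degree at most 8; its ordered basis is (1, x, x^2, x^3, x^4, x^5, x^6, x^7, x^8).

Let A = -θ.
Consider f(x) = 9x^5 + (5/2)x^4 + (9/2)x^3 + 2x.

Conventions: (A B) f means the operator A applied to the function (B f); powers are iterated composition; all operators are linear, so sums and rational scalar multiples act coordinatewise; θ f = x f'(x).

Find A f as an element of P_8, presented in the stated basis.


the result is g(x) = -45x^5 - 10x^4 - (27/2)x^3 - 2x

θ f = 45x^5 + 10x^4 + (27/2)x^3 + 2x
(-θ) f = -45x^5 - 10x^4 - (27/2)x^3 - 2x


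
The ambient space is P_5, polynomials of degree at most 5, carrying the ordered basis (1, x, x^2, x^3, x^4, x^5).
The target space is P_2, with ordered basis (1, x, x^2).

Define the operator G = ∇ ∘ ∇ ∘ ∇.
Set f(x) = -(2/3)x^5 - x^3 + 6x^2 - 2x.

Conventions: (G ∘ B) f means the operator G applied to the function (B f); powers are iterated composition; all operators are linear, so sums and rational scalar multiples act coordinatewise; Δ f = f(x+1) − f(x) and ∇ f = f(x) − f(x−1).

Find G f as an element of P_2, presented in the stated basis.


g(x) = -40x^2 + 120x - 106

∇ f = -(10/3)x^4 + (20/3)x^3 - (29/3)x^2 + (55/3)x - 29/3
∇ ∇ f = -(40/3)x^3 + 40x^2 - (158/3)x + 38
∇ ∇ ∇ f = -40x^2 + 120x - 106


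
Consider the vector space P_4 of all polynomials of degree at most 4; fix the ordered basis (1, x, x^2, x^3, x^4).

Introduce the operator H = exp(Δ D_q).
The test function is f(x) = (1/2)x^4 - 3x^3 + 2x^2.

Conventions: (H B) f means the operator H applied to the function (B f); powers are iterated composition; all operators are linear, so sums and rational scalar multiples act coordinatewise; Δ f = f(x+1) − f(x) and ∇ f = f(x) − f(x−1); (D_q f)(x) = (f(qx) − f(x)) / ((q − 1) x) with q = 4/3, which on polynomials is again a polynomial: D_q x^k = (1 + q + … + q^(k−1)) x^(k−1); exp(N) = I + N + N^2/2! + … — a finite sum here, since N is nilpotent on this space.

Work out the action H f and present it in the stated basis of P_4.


the image equals g(x) = (1/2)x^4 - 3x^3 + (211/18)x^2 - (269/18)x + 83/12

order-1 term: (175/18)x^2 - (269/18)x - 239/54
order-2 term: 1225/108
the series for exp(Δ D_q) f terminates at order 2
exp(Δ D_q) f = (1/2)x^4 - 3x^3 + (211/18)x^2 - (269/18)x + 83/12


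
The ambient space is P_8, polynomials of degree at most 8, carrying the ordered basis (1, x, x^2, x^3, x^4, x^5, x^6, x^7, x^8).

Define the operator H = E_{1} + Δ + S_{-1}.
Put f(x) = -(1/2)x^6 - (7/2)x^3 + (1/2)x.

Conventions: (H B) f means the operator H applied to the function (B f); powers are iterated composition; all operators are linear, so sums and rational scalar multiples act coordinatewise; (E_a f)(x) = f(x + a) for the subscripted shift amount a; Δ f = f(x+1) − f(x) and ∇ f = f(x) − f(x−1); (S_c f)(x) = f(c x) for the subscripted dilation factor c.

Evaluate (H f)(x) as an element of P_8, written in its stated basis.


the image equals g(x) = -x^6 - 6x^5 - 15x^4 - 20x^3 - 36x^2 - 27x - 7

E_{1} f = -(1/2)x^6 - 3x^5 - (15/2)x^4 - (27/2)x^3 - 18x^2 - 13x - 7/2
Δ f = -3x^5 - (15/2)x^4 - 10x^3 - 18x^2 - (27/2)x - 7/2
S_{-1} f = -(1/2)x^6 + (7/2)x^3 - (1/2)x
(E_{1} + Δ + S_{-1}) f = -x^6 - 6x^5 - 15x^4 - 20x^3 - 36x^2 - 27x - 7


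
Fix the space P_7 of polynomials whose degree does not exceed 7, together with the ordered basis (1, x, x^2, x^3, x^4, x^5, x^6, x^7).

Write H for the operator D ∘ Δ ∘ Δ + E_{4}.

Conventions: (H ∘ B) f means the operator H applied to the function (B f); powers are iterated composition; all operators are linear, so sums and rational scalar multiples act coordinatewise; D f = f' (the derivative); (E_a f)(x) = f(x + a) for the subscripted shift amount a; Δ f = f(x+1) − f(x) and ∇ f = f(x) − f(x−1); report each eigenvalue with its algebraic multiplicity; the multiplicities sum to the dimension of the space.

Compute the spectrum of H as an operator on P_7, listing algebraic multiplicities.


image of 1: 1
image of x: x + 4
image of x^2: x^2 + 8x + 16
image of x^3: x^3 + 12x^2 + 48x + 70
image of x^4: x^4 + 16x^3 + 96x^2 + 280x + 280
image of x^5: x^5 + 20x^4 + 160x^3 + 700x^2 + 1400x + 1094
image of x^6: x^6 + 24x^5 + 240x^4 + 1400x^3 + 4200x^2 + 6564x + 4276
image of x^7: x^7 + 28x^6 + 336x^5 + 2450x^4 + 9800x^3 + 22974x^2 + 29932x + 16818
the matrix is upper triangular; its diagonal is (1, 1, 1, 1, 1, 1, 1, 1)
for a triangular matrix the eigenvalues are the diagonal entries, with algebraic multiplicity their repetition count

λ = 1 (multiplicity 8)


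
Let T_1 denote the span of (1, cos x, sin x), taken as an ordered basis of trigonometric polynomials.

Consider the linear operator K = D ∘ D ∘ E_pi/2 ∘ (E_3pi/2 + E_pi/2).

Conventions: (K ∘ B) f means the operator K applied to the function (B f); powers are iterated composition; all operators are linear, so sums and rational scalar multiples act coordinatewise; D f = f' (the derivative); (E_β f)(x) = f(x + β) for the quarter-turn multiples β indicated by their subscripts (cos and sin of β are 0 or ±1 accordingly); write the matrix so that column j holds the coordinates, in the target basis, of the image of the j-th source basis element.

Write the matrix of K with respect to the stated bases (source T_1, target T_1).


image of 1: 0
image of cos x: 0
image of sin x: 0
each image's coordinates form column j of the matrix

the matrix is [[0, 0, 0]; [0, 0, 0]; [0, 0, 0]] (rows listed top to bottom)


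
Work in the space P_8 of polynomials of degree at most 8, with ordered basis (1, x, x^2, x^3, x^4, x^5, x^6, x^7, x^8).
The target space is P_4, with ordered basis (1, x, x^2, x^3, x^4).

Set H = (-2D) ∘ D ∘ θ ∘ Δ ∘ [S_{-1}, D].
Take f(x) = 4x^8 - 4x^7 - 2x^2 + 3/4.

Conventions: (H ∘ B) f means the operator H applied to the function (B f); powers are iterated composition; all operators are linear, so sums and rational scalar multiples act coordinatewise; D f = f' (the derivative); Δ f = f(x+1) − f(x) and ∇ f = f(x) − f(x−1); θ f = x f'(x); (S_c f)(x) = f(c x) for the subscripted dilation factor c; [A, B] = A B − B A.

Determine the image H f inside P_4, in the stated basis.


the result is g(x) = 161280x^4 + 336000x^3 + 295680x^2 + 120960x + 17472

D f = 32x^7 - 28x^6 - 4x
S_{-1} D f = -32x^7 - 28x^6 + 4x
S_{-1} f = 4x^8 + 4x^7 - 2x^2 + 3/4
D S_{-1} f = 32x^7 + 28x^6 - 4x
[S_{-1}, D] f = -64x^7 - 56x^6 + 8x
Δ [S_{-1}, D] f = -448x^6 - 1680x^5 - 3080x^4 - 3360x^3 - 2184x^2 - 784x - 112
θ Δ [S_{-1}, D] f = -2688x^6 - 8400x^5 - 12320x^4 - 10080x^3 - 4368x^2 - 784x
D θ Δ [S_{-1}, D] f = -16128x^5 - 42000x^4 - 49280x^3 - 30240x^2 - 8736x - 784
D (D ∘ θ ∘ Δ) [S_{-1}, D] f = -80640x^4 - 168000x^3 - 147840x^2 - 60480x - 8736
(-2D) (D ∘ θ ∘ Δ) [S_{-1}, D] f = 161280x^4 + 336000x^3 + 295680x^2 + 120960x + 17472


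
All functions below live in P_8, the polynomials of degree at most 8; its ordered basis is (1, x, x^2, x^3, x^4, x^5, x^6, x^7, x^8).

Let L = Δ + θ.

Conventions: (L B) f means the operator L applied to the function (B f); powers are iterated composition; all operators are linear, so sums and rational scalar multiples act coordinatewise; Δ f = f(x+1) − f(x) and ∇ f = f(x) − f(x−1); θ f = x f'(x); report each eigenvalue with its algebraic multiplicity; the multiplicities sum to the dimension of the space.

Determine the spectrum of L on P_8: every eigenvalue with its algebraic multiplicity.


image of 1: 0
image of x: x + 1
image of x^2: 2x^2 + 2x + 1
image of x^3: 3x^3 + 3x^2 + 3x + 1
image of x^4: 4x^4 + 4x^3 + 6x^2 + 4x + 1
image of x^5: 5x^5 + 5x^4 + 10x^3 + 10x^2 + 5x + 1
image of x^6: 6x^6 + 6x^5 + 15x^4 + 20x^3 + 15x^2 + 6x + 1
image of x^7: 7x^7 + 7x^6 + 21x^5 + 35x^4 + 35x^3 + 21x^2 + 7x + 1
image of x^8: 8x^8 + 8x^7 + 28x^6 + 56x^5 + 70x^4 + 56x^3 + 28x^2 + 8x + 1
the matrix is upper triangular; its diagonal is (0, 1, 2, 3, 4, 5, 6, 7, 8)
for a triangular matrix the eigenvalues are the diagonal entries, with algebraic multiplicity their repetition count

λ = 0 (multiplicity 1), λ = 1 (multiplicity 1), λ = 2 (multiplicity 1), λ = 3 (multiplicity 1), λ = 4 (multiplicity 1), λ = 5 (multiplicity 1), λ = 6 (multiplicity 1), λ = 7 (multiplicity 1), λ = 8 (multiplicity 1)


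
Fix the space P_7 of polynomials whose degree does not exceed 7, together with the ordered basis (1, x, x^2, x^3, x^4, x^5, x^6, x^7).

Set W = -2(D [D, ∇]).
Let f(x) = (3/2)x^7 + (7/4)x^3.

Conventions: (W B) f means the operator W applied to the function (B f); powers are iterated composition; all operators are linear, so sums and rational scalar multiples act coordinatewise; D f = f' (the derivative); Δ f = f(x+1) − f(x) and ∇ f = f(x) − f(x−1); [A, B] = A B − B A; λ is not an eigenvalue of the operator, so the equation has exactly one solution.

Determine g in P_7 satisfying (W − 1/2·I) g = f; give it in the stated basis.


write g with unknown coordinates in the stated basis and equate coefficients in (W − 1/2·I) g = f
solving from the highest basis element down gives g = -3x^7 - (7/2)x^3
check: W g = 0
so W g − 1/2·g = (3/2)x^7 + (7/4)x^3 = f ✓

the image equals g(x) = -3x^7 - (7/2)x^3


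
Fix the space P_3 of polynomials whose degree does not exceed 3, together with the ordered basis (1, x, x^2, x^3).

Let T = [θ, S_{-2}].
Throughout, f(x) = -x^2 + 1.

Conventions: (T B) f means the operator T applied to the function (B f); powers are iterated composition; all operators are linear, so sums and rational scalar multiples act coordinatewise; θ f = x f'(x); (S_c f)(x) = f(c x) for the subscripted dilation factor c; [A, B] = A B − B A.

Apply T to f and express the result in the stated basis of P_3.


S_{-2} f = -4x^2 + 1
θ S_{-2} f = -8x^2
θ f = -2x^2
S_{-2} θ f = -8x^2
[θ, S_{-2}] f = 0

the result is g(x) = 0


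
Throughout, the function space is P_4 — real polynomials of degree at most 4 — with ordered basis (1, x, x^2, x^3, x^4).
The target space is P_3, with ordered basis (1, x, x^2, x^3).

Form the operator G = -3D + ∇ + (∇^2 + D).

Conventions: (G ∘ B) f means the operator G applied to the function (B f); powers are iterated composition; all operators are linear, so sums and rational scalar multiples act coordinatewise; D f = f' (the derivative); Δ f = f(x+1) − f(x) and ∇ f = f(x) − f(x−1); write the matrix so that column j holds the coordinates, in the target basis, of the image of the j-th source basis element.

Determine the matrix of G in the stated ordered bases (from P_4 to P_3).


the matrix is [[0, -1, 1, -5, 13]; [0, 0, -2, 3, -20]; [0, 0, 0, -3, 6]; [0, 0, 0, 0, -4]] (rows listed top to bottom)

image of 1: 0
image of x: -1
image of x^2: -2x + 1
image of x^3: -3x^2 + 3x - 5
image of x^4: -4x^3 + 6x^2 - 20x + 13
each image's coordinates form column j of the matrix


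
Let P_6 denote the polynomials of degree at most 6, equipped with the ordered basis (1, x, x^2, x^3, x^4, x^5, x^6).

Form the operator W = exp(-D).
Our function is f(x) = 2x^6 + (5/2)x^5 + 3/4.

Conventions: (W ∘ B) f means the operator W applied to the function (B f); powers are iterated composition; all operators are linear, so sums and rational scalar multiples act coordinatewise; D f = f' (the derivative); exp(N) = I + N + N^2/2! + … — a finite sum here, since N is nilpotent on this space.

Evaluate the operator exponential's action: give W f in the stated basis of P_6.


the image equals g(x) = 2x^6 - (19/2)x^5 + (35/2)x^4 - 15x^3 + 5x^2 + (1/2)x + 1/4

order-1 term: -12x^5 - (25/2)x^4
order-2 term: 30x^4 + 25x^3
order-3 term: -40x^3 - 25x^2
order-4 term: 30x^2 + (25/2)x
order-5 term: -12x - 5/2
order-6 term: 2
the series for exp(-D) f terminates at order 6
exp(-D) f = 2x^6 - (19/2)x^5 + (35/2)x^4 - 15x^3 + 5x^2 + (1/2)x + 1/4


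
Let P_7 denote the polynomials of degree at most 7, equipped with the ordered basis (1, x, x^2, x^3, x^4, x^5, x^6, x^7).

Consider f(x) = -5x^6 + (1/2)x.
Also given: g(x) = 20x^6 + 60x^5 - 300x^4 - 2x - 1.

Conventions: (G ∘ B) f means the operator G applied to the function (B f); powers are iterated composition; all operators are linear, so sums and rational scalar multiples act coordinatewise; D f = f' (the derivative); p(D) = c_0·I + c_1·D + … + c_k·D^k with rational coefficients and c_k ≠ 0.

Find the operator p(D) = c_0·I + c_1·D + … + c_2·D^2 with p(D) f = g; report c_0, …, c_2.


D^0 f = -5x^6 + (1/2)x
D^1 f = -30x^5 + 1/2
D^2 f = -150x^4
matching coefficients of g against c_0 f + c_1 Df + … from the top degree down determines the c_i
solution: c_0 = -4, c_1 = -2, c_2 = 2

c_0 = -4, c_1 = -2, c_2 = 2


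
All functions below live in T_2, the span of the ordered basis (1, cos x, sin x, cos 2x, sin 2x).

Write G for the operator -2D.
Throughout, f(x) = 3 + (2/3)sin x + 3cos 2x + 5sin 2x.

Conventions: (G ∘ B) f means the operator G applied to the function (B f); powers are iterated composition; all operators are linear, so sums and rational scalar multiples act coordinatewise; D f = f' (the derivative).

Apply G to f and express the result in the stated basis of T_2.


the result is g(x) = -(4/3)cos x - 20cos 2x + 12sin 2x

D f = (2/3)cos x + 10cos 2x - 6sin 2x
(-2D) f = -(4/3)cos x - 20cos 2x + 12sin 2x


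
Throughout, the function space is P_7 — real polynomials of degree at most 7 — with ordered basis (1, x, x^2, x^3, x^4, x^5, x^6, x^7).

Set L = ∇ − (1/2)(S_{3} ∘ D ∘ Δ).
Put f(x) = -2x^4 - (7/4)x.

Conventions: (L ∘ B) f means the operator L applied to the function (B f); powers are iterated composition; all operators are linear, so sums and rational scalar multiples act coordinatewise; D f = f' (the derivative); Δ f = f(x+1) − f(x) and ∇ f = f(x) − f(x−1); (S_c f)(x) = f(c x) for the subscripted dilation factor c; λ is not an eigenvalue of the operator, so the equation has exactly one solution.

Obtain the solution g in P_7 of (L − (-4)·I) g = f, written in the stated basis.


the image equals g(x) = -(1/2)x^4 + (1/2)x^3 - (63/8)x^2 + (13/4)x - 81/16

write g with unknown coordinates in the stated basis and equate coefficients in (L − (-4)·I) g = f
solving from the highest basis element down gives g = -(1/2)x^4 + (1/2)x^3 - (63/8)x^2 + (13/4)x - 81/16
check: L g = -2x^3 + (63/2)x^2 - (59/4)x + 81/4
so L g − (-4)·g = -2x^4 - (7/4)x = f ✓


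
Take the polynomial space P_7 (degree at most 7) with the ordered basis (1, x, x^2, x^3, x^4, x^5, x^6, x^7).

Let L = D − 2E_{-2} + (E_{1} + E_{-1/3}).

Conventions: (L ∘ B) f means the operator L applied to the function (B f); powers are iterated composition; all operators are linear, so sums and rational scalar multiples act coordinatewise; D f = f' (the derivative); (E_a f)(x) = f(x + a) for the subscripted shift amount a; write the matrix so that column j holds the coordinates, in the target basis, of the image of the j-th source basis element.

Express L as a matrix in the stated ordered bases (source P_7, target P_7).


image of 1: 0
image of x: 17/3
image of x^2: (34/3)x - 62/9
image of x^3: 17x^2 - (62/3)x + 458/27
image of x^4: (68/3)x^3 - (124/3)x^2 + (1832/27)x - 2510/81
image of x^5: (85/3)x^4 - (620/9)x^3 + (4580/27)x^2 - (12550/81)x + 15794/243
image of x^6: 34x^5 - (310/3)x^4 + (9160/27)x^3 - (12550/27)x^2 + (31588/81)x - 92582/729
image of x^7: (119/3)x^6 - (434/3)x^5 + (16030/27)x^4 - (87850/81)x^3 + (110558/81)x^2 - (648074/729)x + 562058/2187
each image's coordinates form column j of the matrix

the matrix is [[0, 17/3, -62/9, 458/27, -2510/81, 15794/243, -92582/729, 562058/2187]; [0, 0, 34/3, -62/3, 1832/27, -12550/81, 31588/81, -648074/729]; [0, 0, 0, 17, -124/3, 4580/27, -12550/27, 110558/81]; [0, 0, 0, 0, 68/3, -620/9, 9160/27, -87850/81]; [0, 0, 0, 0, 0, 85/3, -310/3, 16030/27]; [0, 0, 0, 0, 0, 0, 34, -434/3]; [0, 0, 0, 0, 0, 0, 0, 119/3]; [0, 0, 0, 0, 0, 0, 0, 0]] (rows listed top to bottom)


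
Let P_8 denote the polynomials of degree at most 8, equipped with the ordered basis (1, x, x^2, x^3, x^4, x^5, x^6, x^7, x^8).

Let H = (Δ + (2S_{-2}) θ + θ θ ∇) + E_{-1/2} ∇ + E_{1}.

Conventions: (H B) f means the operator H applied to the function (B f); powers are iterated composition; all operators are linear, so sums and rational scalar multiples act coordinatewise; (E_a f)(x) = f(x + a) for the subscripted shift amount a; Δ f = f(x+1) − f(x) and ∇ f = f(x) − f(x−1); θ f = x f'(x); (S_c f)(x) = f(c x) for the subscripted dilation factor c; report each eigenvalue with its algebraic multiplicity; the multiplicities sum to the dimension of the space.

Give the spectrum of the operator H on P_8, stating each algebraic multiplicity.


image of 1: 1
image of x: -3x + 3
image of x^2: 17x^2 + 8x
image of x^3: -47x^3 + 21x^2 - 3x + 21/4
image of x^4: 129x^4 + 48x^3 - 24x^2 + 25x - 3
image of x^5: -319x^5 + 95x^4 - 90x^3 + (185/2)x^2 - 20x + 153/16
image of x^6: 769x^6 + 168x^5 - 240x^4 + 285x^3 - 105x^2 + (507/8)x - 75/8
image of x^7: -1791x^7 + 273x^6 - 525x^5 + (2975/4)x^4 - 420x^3 + (4557/16)x^2 - (581/8)x + 1221/64
image of x^8: 4097x^8 + 416x^7 - 1008x^6 + 1694x^5 - 1330x^4 + (2079/2)x^3 - (749/2)x^2 + (1285/8)x - 189/8
the matrix is upper triangular; its diagonal is (1, -3, 17, -47, 129, -319, 769, -1791, 4097)
for a triangular matrix the eigenvalues are the diagonal entries, with algebraic multiplicity their repetition count

λ = -1791 (multiplicity 1), λ = -319 (multiplicity 1), λ = -47 (multiplicity 1), λ = -3 (multiplicity 1), λ = 1 (multiplicity 1), λ = 17 (multiplicity 1), λ = 129 (multiplicity 1), λ = 769 (multiplicity 1), λ = 4097 (multiplicity 1)


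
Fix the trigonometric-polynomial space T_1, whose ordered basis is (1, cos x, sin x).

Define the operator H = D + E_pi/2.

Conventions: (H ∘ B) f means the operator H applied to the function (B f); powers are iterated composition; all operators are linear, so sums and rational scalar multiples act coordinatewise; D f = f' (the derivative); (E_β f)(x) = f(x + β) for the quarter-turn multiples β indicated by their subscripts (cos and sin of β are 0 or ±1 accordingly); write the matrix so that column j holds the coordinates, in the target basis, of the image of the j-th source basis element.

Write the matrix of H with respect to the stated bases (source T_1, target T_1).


the matrix is [[1, 0, 0]; [0, 0, 2]; [0, -2, 0]] (rows listed top to bottom)

image of 1: 1
image of cos x: -2sin x
image of sin x: 2cos x
each image's coordinates form column j of the matrix


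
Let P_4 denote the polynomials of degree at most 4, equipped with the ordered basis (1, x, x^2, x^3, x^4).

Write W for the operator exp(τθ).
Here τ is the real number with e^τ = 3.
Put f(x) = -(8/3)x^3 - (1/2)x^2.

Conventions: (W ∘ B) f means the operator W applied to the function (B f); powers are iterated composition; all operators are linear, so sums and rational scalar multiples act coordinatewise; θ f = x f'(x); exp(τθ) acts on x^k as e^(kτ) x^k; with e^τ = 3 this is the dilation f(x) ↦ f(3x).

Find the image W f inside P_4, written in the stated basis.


exp(τθ) x^k = e^(kτ) x^k; with e^τ = 3 this sends x^k to 3^k x^k
x^2 ↦ 9 x^2
x^3 ↦ 27 x^3
applying this coordinatewise to f: exp(τθ) f = -72x^3 - (9/2)x^2

the image equals g(x) = -72x^3 - (9/2)x^2


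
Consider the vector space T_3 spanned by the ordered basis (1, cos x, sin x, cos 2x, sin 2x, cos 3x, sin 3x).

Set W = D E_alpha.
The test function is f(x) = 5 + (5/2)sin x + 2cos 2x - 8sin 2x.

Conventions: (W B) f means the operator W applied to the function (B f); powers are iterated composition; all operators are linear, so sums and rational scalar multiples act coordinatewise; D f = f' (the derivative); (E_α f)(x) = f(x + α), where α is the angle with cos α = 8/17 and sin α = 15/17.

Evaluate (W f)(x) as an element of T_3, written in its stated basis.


the image equals g(x) = (20/17)cos x - (75/34)sin x + (1616/289)cos 2x + (4484/289)sin 2x

E_alpha f = 5 + (75/34)cos x + (20/17)sin x - (2242/289)cos 2x + (808/289)sin 2x
D E_alpha f = (20/17)cos x - (75/34)sin x + (1616/289)cos 2x + (4484/289)sin 2x


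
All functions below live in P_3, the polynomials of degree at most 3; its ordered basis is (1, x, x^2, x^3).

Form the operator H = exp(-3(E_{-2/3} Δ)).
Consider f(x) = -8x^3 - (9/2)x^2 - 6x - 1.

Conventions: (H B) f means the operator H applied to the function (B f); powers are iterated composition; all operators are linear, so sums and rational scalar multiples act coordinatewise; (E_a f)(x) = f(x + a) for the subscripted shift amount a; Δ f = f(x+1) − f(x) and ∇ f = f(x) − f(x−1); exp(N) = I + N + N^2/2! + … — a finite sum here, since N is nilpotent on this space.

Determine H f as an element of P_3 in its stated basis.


g(x) = -8x^3 + (135/2)x^2 - 219x + 268

order-1 term: 72x^2 + 3x + 43/2
order-2 term: -216x + 63/2
order-3 term: 216
the series for exp(-3(E_{-2/3} Δ)) f terminates at order 3
exp(-3(E_{-2/3} Δ)) f = -8x^3 + (135/2)x^2 - 219x + 268


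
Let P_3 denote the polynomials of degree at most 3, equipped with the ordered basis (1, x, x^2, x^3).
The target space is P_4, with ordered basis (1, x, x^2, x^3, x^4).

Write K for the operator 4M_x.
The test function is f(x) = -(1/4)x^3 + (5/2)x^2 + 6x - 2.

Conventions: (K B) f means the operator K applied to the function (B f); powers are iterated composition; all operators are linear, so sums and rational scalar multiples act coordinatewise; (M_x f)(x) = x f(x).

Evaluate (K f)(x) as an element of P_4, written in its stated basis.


M_x f = -(1/4)x^4 + (5/2)x^3 + 6x^2 - 2x
(4M_x) f = -x^4 + 10x^3 + 24x^2 - 8x

the image equals g(x) = -x^4 + 10x^3 + 24x^2 - 8x


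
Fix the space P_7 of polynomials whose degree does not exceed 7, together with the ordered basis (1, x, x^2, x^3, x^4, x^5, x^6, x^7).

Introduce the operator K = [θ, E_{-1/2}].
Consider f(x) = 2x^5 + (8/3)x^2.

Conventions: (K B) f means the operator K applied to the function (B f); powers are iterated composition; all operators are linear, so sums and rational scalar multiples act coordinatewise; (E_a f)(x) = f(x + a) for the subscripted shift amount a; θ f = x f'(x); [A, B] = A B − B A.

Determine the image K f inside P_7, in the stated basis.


E_{-1/2} f = 2x^5 - 5x^4 + 5x^3 + (1/6)x^2 - (49/24)x + 29/48
θ E_{-1/2} f = 10x^5 - 20x^4 + 15x^3 + (1/3)x^2 - (49/24)x
θ f = 10x^5 + (16/3)x^2
E_{-1/2} θ f = 10x^5 - 25x^4 + 25x^3 - (43/6)x^2 - (53/24)x + 49/48
[θ, E_{-1/2}] f = 5x^4 - 10x^3 + (15/2)x^2 + (1/6)x - 49/48

the result is g(x) = 5x^4 - 10x^3 + (15/2)x^2 + (1/6)x - 49/48


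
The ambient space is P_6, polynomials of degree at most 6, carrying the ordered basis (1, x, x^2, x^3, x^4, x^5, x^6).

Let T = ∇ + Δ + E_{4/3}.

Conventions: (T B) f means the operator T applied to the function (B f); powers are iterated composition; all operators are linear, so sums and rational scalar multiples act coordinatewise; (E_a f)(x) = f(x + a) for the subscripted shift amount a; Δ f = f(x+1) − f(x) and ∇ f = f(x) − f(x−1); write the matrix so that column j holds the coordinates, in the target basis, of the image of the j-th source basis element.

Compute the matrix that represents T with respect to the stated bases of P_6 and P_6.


image of 1: 1
image of x: x + 10/3
image of x^2: x^2 + (20/3)x + 16/9
image of x^3: x^3 + 10x^2 + (16/3)x + 118/27
image of x^4: x^4 + (40/3)x^3 + (32/3)x^2 + (472/27)x + 256/81
image of x^5: x^5 + (50/3)x^4 + (160/9)x^3 + (1180/27)x^2 + (1280/81)x + 1510/243
image of x^6: x^6 + 20x^5 + (80/3)x^4 + (2360/27)x^3 + (1280/27)x^2 + (3020/81)x + 4096/729
each image's coordinates form column j of the matrix

the matrix is [[1, 10/3, 16/9, 118/27, 256/81, 1510/243, 4096/729]; [0, 1, 20/3, 16/3, 472/27, 1280/81, 3020/81]; [0, 0, 1, 10, 32/3, 1180/27, 1280/27]; [0, 0, 0, 1, 40/3, 160/9, 2360/27]; [0, 0, 0, 0, 1, 50/3, 80/3]; [0, 0, 0, 0, 0, 1, 20]; [0, 0, 0, 0, 0, 0, 1]] (rows listed top to bottom)


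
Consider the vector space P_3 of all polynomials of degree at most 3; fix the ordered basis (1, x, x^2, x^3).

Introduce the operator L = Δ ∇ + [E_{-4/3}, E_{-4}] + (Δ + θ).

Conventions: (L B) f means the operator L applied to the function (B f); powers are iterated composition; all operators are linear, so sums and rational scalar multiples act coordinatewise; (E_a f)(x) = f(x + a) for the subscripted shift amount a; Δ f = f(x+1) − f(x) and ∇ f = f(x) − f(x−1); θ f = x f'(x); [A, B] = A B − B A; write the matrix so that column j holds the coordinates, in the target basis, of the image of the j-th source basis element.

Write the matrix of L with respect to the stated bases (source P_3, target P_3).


image of 1: 0
image of x: x + 1
image of x^2: 2x^2 + 2x + 3
image of x^3: 3x^3 + 3x^2 + 9x + 1
each image's coordinates form column j of the matrix

the matrix is [[0, 1, 3, 1]; [0, 1, 2, 9]; [0, 0, 2, 3]; [0, 0, 0, 3]] (rows listed top to bottom)


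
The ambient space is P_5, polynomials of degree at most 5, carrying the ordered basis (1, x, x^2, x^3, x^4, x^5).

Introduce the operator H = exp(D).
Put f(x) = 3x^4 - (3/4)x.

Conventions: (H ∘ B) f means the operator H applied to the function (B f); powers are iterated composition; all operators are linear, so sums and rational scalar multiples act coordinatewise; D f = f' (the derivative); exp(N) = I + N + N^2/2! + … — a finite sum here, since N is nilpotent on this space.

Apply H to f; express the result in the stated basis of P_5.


order-1 term: 12x^3 - 3/4
order-2 term: 18x^2
order-3 term: 12x
order-4 term: 3
the series for exp(D) f terminates at order 4
exp(D) f = 3x^4 + 12x^3 + 18x^2 + (45/4)x + 9/4

the result is g(x) = 3x^4 + 12x^3 + 18x^2 + (45/4)x + 9/4
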